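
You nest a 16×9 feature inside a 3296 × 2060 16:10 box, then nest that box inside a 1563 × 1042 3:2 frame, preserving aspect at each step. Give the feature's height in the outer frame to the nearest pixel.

879 px

Inside the 3296×2060 canvas the feature is width-limited at 3296.00 × 1854.00.
Second fit — the 16:10 canvas into 1563×1042 spans the width: 1563.00 × 976.88 (×0.4742 from 3296×2060).
Applying the same ×0.4742: 1854.00 → 879.19.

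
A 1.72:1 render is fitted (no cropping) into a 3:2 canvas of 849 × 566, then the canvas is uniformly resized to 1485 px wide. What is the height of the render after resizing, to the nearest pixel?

In the 849×566 frame the render fills the width: height = 849 / 1.720 ≈ 493.60 px.
The frame scales by 1485/849 = 1.7491; 493.60 × 1.7491 ≈ 863.37 px.

863 px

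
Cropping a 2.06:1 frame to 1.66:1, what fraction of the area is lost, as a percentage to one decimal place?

19.4%

1.66:1 is narrower than 2.06:1, so the crop keeps the full height and trims the width.
Area ratio = (1.660)/(2.060) = 80.58%; the remaining 19.42% is cropped out.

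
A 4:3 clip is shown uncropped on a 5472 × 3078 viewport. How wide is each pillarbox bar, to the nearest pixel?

4:3 (1.333) < 16×9 (1.778), so the clip fills the height.
Content width = 3078 × 4/3 ≈ 4104.00 px.
Black = 5472 − 4104.00 = 1368.00 px, or 684.00 per bar.

684 px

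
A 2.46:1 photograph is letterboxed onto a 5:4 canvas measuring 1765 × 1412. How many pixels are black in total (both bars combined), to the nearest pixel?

1225828 pixels

2.46:1 is wider than 5:4, so it spans the full width.
Content height = 1765 / 2.460 ≈ 717.4797 px.
1412 − 717.4797 = 694.5203 px of bars.
That's 694.5203 × 1765 ≈ 1225828 black pixels.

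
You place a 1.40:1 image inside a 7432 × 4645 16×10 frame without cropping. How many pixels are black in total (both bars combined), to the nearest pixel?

1.40:1 is narrower than 16×10, so it spans the full height.
The image is 4645 × 1.400 ≈ 6503.0000 px wide.
Black = 7432 − 6503.0000 = 929.0000 px.
Bar area = 929.0000 × 4645 ≈ 4315205 px.

4315205 pixels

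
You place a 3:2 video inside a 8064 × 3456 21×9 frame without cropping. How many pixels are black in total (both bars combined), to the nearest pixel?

9953280 pixels

Since 1.500 < 2.333, the video is height-limited.
The video is 3456 × 3/2 ≈ 5184.0000 px wide.
8064 − 5184.0000 = 2880.0000 px of bars.
Across the 3456-px span: 2880.0000 × 3456 ≈ 9953280 px.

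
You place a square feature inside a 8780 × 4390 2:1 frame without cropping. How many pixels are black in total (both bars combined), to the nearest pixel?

19272100 pixels

square (1.000) < 2:1 (2.000), so the feature fills the height.
Content width = 4390 × 1/1 ≈ 4390.0000 px.
Black = 8780 − 4390.0000 = 4390.0000 px.
That's 4390.0000 × 4390 ≈ 19272100 black pixels.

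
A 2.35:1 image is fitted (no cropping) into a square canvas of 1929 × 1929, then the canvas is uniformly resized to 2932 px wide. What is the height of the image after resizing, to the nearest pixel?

Fitted into 1929×1929, the image spans the width; its height is 1929 / 2.350 ≈ 820.85 px.
The frame scales by 2932/1929 = 1.5200; 820.85 × 1.5200 ≈ 1247.66 px.

1248 px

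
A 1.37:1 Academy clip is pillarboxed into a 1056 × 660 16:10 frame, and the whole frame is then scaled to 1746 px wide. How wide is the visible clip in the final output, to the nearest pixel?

1495 px

Fitted into 1056×660, the clip spans the height; its width is 660 × 1.370 ≈ 904.20 px.
Scaling 1056 → 1746 is ×1.6534, so the width becomes 904.20 × 1.6534 ≈ 1495.01 px.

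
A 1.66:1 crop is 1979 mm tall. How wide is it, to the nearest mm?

3285 mm

At 1.66:1, 1979 × 1.660 ≈ 3285.14.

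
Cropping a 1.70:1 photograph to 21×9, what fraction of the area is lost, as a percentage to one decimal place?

27.1%

The width stays; only height is cut (since 21×9 is wider than 1.70:1).
(1.700)/(2.333) ≈ 0.729 of the area survives, leaving 27.14% discarded.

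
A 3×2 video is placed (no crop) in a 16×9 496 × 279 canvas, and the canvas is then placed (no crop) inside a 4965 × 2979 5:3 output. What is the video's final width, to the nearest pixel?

4189 px

3×2 in 496×279: fills the height, so the video is 418.50 × 279.00.
16×9 in 4965×2979: fills the width, so the intermediate becomes 4965.00 × 2792.81 — a scale of ×10.0101.
The video scales with it: width 418.50 × 10.0101 ≈ 4189.22.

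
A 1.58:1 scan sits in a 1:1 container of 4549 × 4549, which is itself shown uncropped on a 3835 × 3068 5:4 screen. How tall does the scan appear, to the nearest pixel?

1942 px

1.58:1 in 4549×4549: fills the width, so the scan is 4549.00 × 2879.11.
The 1:1 canvas is height-limited in 3835×3068, giving 3068.00 × 3068.00; scale factor 0.6744.
So the scan's height is 2879.11 × 0.6744 ≈ 1941.77.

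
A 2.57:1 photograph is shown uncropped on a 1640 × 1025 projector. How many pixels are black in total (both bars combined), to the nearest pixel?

634463 pixels

2.57:1 is wider than 16×10, so it spans the full width.
Content height = 1640 / 2.570 ≈ 638.1323 px.
Black = 1025 − 638.1323 = 386.8677 px.
That's 386.8677 × 1640 ≈ 634463 black pixels.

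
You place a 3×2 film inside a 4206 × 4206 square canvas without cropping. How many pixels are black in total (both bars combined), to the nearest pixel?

Since 1.500 > 1.000, the film is width-limited.
The film is 4206 × 2/3 ≈ 2804.0000 px tall.
4206 − 2804.0000 = 1402.0000 px of bars.
Across the 4206-px span: 1402.0000 × 4206 ≈ 5896812 px.

5896812 pixels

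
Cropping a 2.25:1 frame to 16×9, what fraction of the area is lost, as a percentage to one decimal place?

21.0%

The height stays; only width is cut (since 16×9 is narrower than 2.25:1).
(1.778)/(2.250) ≈ 0.790 of the area survives, leaving 20.99% discarded.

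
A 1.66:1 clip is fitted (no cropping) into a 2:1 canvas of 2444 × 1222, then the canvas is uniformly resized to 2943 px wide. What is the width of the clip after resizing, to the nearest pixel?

2443 px

At 2444×1222 the clip is height-limited, so width = 1222 × 1.660 ≈ 2028.52 px.
Scaling 2444 → 2943 is ×1.2042, so the width becomes 2028.52 × 1.2042 ≈ 2442.69 px.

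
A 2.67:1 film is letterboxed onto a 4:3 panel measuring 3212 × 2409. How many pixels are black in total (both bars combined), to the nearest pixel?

3873684 pixels

Since 2.670 > 1.333, the film is width-limited.
Content height = 3212 / 2.670 ≈ 1202.9963 px.
2409 − 1202.9963 = 1206.0037 px of bars.
Bar area = 1206.0037 × 3212 ≈ 3873684 px.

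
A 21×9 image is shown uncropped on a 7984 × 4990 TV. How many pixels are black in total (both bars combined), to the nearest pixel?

21×9 (2.333) > 16:10 (1.600), so the image fills the width.
Content height = 7984 × 9/21 ≈ 3421.7143 px.
Leftover height: 4990 − 3421.7143 = 1568.2857 px.
That's 1568.2857 × 7984 ≈ 12521193 black pixels.

12521193 pixels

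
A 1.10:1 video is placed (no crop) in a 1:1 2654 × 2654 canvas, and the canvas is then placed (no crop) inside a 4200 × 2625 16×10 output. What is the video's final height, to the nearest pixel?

1.10:1 in 2654×2654: fills the width, so the video is 2654.00 × 2412.73.
Second fit — the 1:1 canvas into 4200×2625 spans the height: 2625.00 × 2625.00 (×0.9891 from 2654×2654).
The video scales with it: height 2412.73 × 0.9891 ≈ 2386.36.

2386 px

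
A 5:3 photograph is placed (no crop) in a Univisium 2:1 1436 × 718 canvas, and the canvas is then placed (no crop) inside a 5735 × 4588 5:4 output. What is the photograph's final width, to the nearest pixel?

Inside the 1436×718 canvas the photograph is height-limited at 1196.67 × 718.00.
The Univisium 2:1 canvas is width-limited in 5735×4588, giving 5735.00 × 2867.50; scale factor 3.9937.
The photograph scales with it: width 1196.67 × 3.9937 ≈ 4779.17.

4779 px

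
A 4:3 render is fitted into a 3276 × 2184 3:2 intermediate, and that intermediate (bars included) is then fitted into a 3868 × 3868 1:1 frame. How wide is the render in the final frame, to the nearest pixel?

3438 px

4:3 in 3276×2184: fills the height, so the render is 2912.00 × 2184.00.
Second fit — the 3:2 canvas into 3868×3868 spans the width: 3868.00 × 2578.67 (×1.1807 from 3276×2184).
So the render's width is 2912.00 × 1.1807 ≈ 3438.22.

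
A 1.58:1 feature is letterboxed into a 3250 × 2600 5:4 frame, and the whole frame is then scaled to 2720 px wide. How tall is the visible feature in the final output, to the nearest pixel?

At 3250×2600 the feature is width-limited, so height = 3250 / 1.580 ≈ 2056.96 px.
Scaling 3250 → 2720 is ×0.8369, so the height becomes 2056.96 × 0.8369 ≈ 1721.52 px.

1722 px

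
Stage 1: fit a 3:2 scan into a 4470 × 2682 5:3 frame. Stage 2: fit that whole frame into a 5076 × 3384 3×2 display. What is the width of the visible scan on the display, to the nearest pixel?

4568 px

3:2 in 4470×2682: fills the height, so the scan is 4023.00 × 2682.00.
Second fit — the 5:3 canvas into 5076×3384 spans the width: 5076.00 × 3045.60 (×1.1356 from 4470×2682).
Applying the same ×1.1356: 4023.00 → 4568.40.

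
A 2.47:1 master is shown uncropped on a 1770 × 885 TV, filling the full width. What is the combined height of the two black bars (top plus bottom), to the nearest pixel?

That makes the image 716.60 px tall (1770 / 2.470).
Leftover height: 885 − 716.60 = 168.40 px.

168 px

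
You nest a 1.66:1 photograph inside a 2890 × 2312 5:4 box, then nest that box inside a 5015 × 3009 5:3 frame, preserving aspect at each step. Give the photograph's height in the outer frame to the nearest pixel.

2266 px

Inside the 2890×2312 canvas the photograph is width-limited at 2890.00 × 1740.96.
Second fit — the 5:4 canvas into 5015×3009 spans the height: 3761.25 × 3009.00 (×1.3015 from 2890×2312).
The photograph scales with it: height 1740.96 × 1.3015 ≈ 2265.81.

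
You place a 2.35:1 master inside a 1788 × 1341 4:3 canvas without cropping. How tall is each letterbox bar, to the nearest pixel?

Since 2.350 > 1.333, the master is width-limited.
The master is 1788 / 2.350 ≈ 760.85 px tall.
Black = 1341 − 760.85 = 580.15 px, or 290.07 per bar.

290 px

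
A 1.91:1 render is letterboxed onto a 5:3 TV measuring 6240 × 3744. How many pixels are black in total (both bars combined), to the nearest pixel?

2976382 pixels

1.91:1 (1.910) > 5:3 (1.667), so the render fills the width.
The render is 6240 / 1.910 ≈ 3267.0157 px tall.
Black = 3744 − 3267.0157 = 476.9843 px.
That's 476.9843 × 6240 ≈ 2976382 black pixels.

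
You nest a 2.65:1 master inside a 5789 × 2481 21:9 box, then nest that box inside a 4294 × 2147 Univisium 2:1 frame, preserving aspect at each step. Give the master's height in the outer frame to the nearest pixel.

1620 px

Inside the 5789×2481 canvas the master is width-limited at 5789.00 × 2184.53.
Second fit — the 21:9 canvas into 4294×2147 spans the width: 4294.00 × 1840.29 (×0.7418 from 5789×2481).
The master scales with it: height 2184.53 × 0.7418 ≈ 1620.38.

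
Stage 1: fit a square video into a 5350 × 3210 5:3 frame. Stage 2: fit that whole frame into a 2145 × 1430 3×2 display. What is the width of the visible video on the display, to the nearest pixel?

Inside the 5350×3210 canvas the video is height-limited at 3210.00 × 3210.00.
5:3 in 2145×1430: fills the width, so the intermediate becomes 2145.00 × 1287.00 — a scale of ×0.4009.
Applying the same ×0.4009: 3210.00 → 1287.00.

1287 px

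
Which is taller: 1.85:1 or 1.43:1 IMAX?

1.85 and 1.43; 1.85 > 1.43. The smaller width-to-height ratio is the taller frame.

1.43:1 IMAX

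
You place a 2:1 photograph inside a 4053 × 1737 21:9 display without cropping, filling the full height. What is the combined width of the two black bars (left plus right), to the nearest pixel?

Content width = 1737 × 2/1 ≈ 3474.00 px.
Black = 4053 − 3474.00 = 579.00 px.

579 px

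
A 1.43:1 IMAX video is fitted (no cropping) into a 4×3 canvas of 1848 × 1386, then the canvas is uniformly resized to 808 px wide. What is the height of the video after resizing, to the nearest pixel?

Fitted into 1848×1386, the video spans the width; its height is 1848 / 1.430 ≈ 1292.31 px.
The frame scales by 808/1848 = 0.4372; 1292.31 × 0.4372 ≈ 565.03 px.

565 px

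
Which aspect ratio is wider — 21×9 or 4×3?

21×9 = 2.333 and 4×3 = 1.333; 2.333 > 1.333.

21×9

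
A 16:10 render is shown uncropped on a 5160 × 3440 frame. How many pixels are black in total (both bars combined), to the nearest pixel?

16:10 (1.600) > 3×2 (1.500), so the render fills the width.
Content height = 5160 × 10/16 ≈ 3225.0000 px.
Black = 3440 − 3225.0000 = 215.0000 px.
Bar area = 215.0000 × 5160 ≈ 1109400 px.

1109400 pixels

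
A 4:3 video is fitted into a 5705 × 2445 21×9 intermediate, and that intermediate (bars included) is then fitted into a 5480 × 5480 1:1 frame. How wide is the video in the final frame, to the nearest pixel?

4:3 in 5705×2445: fills the height, so the video is 3260.00 × 2445.00.
Second fit — the 21×9 canvas into 5480×5480 spans the width: 5480.00 × 2348.57 (×0.9606 from 5705×2445).
So the video's width is 3260.00 × 0.9606 ≈ 3131.43.

3131 px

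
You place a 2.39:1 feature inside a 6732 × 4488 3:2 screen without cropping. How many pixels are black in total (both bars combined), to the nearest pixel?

Since 2.390 > 1.500, the feature is width-limited.
Content height = 6732 / 2.390 ≈ 2816.7364 px.
4488 − 2816.7364 = 1671.2636 px of bars.
That's 1671.2636 × 6732 ≈ 11250947 black pixels.

11250947 pixels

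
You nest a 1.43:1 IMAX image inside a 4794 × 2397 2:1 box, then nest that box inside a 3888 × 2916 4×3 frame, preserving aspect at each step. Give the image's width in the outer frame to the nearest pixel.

2780 px

Inside the 4794×2397 canvas the image is height-limited at 3427.71 × 2397.00.
The 2:1 canvas is width-limited in 3888×2916, giving 3888.00 × 1944.00; scale factor 0.8110.
So the image's width is 3427.71 × 0.8110 ≈ 2779.92.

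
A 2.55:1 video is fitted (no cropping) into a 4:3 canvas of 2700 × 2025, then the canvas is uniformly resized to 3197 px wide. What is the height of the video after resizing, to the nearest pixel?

In the 2700×2025 frame the video fills the width: height = 2700 / 2.550 ≈ 1058.82 px.
Scaling 2700 → 3197 is ×1.1841, so the height becomes 1058.82 × 1.1841 ≈ 1253.73 px.

1254 px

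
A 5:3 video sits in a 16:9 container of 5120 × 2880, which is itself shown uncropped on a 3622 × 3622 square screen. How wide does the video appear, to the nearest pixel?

3396 px

5:3 in 5120×2880: fills the height, so the video is 4800.00 × 2880.00.
The 16:9 canvas is width-limited in 3622×3622, giving 3622.00 × 2037.38; scale factor 0.7074.
Applying the same ×0.7074: 4800.00 → 3395.62.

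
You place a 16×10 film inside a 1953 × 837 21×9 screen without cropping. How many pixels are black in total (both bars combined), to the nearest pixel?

513751 pixels

16×10 (1.600) < 21×9 (2.333), so the film fills the height.
That makes the image 1339.2000 px wide (837 × 16/10).
1953 − 1339.2000 = 613.8000 px of bars.
Bar area = 613.8000 × 837 ≈ 513751 px.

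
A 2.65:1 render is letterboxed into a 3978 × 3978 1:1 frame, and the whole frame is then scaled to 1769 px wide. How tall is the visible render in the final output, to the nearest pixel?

In the 3978×3978 frame the render fills the width: height = 3978 / 2.650 ≈ 1501.13 px.
The frame scales by 1769/3978 = 0.4447; 1501.13 × 0.4447 ≈ 667.55 px.

668 px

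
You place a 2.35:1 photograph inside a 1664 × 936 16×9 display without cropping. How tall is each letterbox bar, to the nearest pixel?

2.35:1 is wider than 16×9, so it spans the full width.
Content height = 1664 / 2.350 ≈ 708.09 px.
Black = 936 − 708.09 = 227.91 px, or 113.96 per bar.

114 px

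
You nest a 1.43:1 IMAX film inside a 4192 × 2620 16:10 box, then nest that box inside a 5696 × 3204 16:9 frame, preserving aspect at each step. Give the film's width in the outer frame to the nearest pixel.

4582 px

Inside the 4192×2620 canvas the film is height-limited at 3746.60 × 2620.00.
16:10 in 5696×3204: fills the height, so the intermediate becomes 5126.40 × 3204.00 — a scale of ×1.2229.
The film scales with it: width 3746.60 × 1.2229 ≈ 4581.72.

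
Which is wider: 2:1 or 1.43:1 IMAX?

2 and 1.43; 2 > 1.43.

2:1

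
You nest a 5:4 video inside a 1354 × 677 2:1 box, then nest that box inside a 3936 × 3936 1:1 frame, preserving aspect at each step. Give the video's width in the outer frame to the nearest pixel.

2460 px

Inside the 1354×677 canvas the video is height-limited at 846.25 × 677.00.
Second fit — the 2:1 canvas into 3936×3936 spans the width: 3936.00 × 1968.00 (×2.9069 from 1354×677).
The video scales with it: width 846.25 × 2.9069 ≈ 2460.00.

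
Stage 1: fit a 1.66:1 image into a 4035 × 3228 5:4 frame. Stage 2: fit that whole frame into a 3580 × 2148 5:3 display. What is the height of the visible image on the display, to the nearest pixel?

First fit — 1.66:1 into 4035×3228 spans the width: 4035.00 × 2430.72.
Second fit — the 5:4 canvas into 3580×2148 spans the height: 2685.00 × 2148.00 (×0.6654 from 4035×3228).
The image scales with it: height 2430.72 × 0.6654 ≈ 1617.47.

1617 px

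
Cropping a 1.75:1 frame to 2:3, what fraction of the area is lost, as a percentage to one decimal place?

61.9%

Going from 1.75:1 to 2:3 means cutting width while keeping height.
Fraction kept = (0.667)/(1.750) ≈ 38.10%, so 61.90% is lost.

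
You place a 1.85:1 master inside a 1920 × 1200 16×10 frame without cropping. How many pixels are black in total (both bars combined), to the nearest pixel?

311351 pixels

1.85:1 (1.850) > 16×10 (1.600), so the master fills the width.
The master is 1920 / 1.850 ≈ 1037.8378 px tall.
Leftover height: 1200 − 1037.8378 = 162.1622 px.
Bar area = 162.1622 × 1920 ≈ 311351 px.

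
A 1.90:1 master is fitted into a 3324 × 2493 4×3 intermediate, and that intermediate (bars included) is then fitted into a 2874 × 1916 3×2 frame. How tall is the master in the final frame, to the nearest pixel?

Inside the 3324×2493 canvas the master is width-limited at 3324.00 × 1749.47.
Second fit — the 4×3 canvas into 2874×1916 spans the height: 2554.67 × 1916.00 (×0.7686 from 3324×2493).
Applying the same ×0.7686: 1749.47 → 1344.56.

1345 px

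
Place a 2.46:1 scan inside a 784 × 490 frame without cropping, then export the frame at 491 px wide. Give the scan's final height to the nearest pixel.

200 px

At 784×490 the scan is width-limited, so height = 784 / 2.460 ≈ 318.70 px.
Resizing to 491 px wide multiplies everything by 0.6263: 318.70 → 199.59 px.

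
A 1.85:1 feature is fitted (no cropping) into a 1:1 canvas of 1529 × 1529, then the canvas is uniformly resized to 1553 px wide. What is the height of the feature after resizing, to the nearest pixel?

839 px

In the 1529×1529 frame the feature fills the width: height = 1529 / 1.850 ≈ 826.49 px.
Resizing to 1553 px wide multiplies everything by 1.0157: 826.49 → 839.46 px.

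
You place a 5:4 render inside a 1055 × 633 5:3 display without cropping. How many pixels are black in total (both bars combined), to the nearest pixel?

5:4 (1.250) < 5:3 (1.667), so the render fills the height.
That makes the image 791.2500 px wide (633 × 5/4).
Black = 1055 − 791.2500 = 263.7500 px.
Across the 633-px span: 263.7500 × 633 ≈ 166954 px.

166954 pixels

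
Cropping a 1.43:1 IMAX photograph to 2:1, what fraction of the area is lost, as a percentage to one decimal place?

28.5%

The width stays; only height is cut (since 2:1 is wider than 1.43:1 IMAX).
Fraction kept = (1.430)/(2.000) ≈ 71.50%, so 28.50% is lost.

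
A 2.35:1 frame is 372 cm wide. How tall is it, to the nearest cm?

Height = 372 / 2.350 = 158.30.

158 cm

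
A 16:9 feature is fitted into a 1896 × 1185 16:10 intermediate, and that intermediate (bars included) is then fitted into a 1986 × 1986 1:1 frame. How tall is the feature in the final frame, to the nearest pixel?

16:9 in 1896×1185: fills the width, so the feature is 1896.00 × 1066.50.
The 16:10 canvas is width-limited in 1986×1986, giving 1986.00 × 1241.25; scale factor 1.0475.
Applying the same ×1.0475: 1066.50 → 1117.12.

1117 px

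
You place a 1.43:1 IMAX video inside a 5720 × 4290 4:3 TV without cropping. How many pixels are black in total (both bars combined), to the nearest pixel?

1658800 pixels

Since 1.430 > 1.333, the video is width-limited.
That makes the image 4000.0000 px tall (5720 / 1.430).
Black = 4290 − 4000.0000 = 290.0000 px.
Across the 5720-px span: 290.0000 × 5720 ≈ 1658800 px.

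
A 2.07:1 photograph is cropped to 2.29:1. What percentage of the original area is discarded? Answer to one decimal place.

9.6%

Going from 2.07:1 to 2.29:1 means cutting height while keeping width.
(2.070)/(2.290) ≈ 0.904 of the area survives, leaving 9.61% discarded.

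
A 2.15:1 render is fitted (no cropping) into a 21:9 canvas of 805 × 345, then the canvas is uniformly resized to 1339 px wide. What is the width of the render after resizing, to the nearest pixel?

Fitted into 805×345, the render spans the height; its width is 345 × 2.150 ≈ 741.75 px.
The frame scales by 1339/805 = 1.6634; 741.75 × 1.6634 ≈ 1233.79 px.

1234 px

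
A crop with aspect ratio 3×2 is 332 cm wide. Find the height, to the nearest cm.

332 × 2/3 = 221.33.

221 cm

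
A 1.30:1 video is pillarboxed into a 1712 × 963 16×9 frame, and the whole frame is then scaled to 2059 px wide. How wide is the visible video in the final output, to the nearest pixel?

1506 px

In the 1712×963 frame the video fills the height: width = 963 × 1.300 ≈ 1251.90 px.
Scaling 1712 → 2059 is ×1.2027, so the width becomes 1251.90 × 1.2027 ≈ 1505.64 px.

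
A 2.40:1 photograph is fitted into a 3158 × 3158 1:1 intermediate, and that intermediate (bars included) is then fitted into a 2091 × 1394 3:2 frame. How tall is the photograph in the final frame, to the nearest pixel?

581 px

First fit — 2.40:1 into 3158×3158 spans the width: 3158.00 × 1315.83.
Second fit — the 1:1 canvas into 2091×1394 spans the height: 1394.00 × 1394.00 (×0.4414 from 3158×3158).
Applying the same ×0.4414: 1315.83 → 580.83.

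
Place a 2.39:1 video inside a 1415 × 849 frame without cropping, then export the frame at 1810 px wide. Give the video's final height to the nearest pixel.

At 1415×849 the video is width-limited, so height = 1415 / 2.390 ≈ 592.05 px.
Resizing to 1810 px wide multiplies everything by 1.2792: 592.05 → 757.32 px.

757 px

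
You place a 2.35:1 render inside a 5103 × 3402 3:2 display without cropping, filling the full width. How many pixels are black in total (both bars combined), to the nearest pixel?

6279296 pixels

Content height = 5103 / 2.350 ≈ 2171.4894 px.
Black = 3402 − 2171.4894 = 1230.5106 px.
That's 1230.5106 × 5103 ≈ 6279296 black pixels.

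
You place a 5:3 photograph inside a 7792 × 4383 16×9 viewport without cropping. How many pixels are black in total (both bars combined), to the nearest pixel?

2134521 pixels

Since 1.667 < 1.778, the photograph is height-limited.
Content width = 4383 × 5/3 ≈ 7305.0000 px.
Black = 7792 − 7305.0000 = 487.0000 px.
Across the 4383-px span: 487.0000 × 4383 ≈ 2134521 px.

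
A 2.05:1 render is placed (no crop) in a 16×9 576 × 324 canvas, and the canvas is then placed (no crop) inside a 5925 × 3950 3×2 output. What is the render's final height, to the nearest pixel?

2.05:1 in 576×324: fills the width, so the render is 576.00 × 280.98.
The 16×9 canvas is width-limited in 5925×3950, giving 5925.00 × 3332.81; scale factor 10.2865.
Applying the same ×10.2865: 280.98 → 2890.24.

2890 px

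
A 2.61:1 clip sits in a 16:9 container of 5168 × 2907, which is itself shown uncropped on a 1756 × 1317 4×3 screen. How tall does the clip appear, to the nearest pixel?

2.61:1 in 5168×2907: fills the width, so the clip is 5168.00 × 1980.08.
16:9 in 1756×1317: fills the width, so the intermediate becomes 1756.00 × 987.75 — a scale of ×0.3398.
The clip scales with it: height 1980.08 × 0.3398 ≈ 672.80.

673 px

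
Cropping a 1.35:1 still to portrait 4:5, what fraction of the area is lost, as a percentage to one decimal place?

Going from 1.35:1 to portrait 4:5 means cutting width while keeping height.
Area ratio = (0.800)/(1.350) = 59.26%; the remaining 40.74% is cropped out.

40.7%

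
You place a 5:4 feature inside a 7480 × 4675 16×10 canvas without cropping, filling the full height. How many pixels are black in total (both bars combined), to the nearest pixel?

Content width = 4675 × 5/4 ≈ 5843.7500 px.
Black = 7480 − 5843.7500 = 1636.2500 px.
Across the 4675-px span: 1636.2500 × 4675 ≈ 7649469 px.

7649469 pixels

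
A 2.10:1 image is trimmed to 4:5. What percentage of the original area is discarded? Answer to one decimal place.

Going from 2.10:1 to 4:5 means cutting width while keeping height.
Fraction kept = (0.800)/(2.100) ≈ 38.10%, so 61.90% is lost.

61.9%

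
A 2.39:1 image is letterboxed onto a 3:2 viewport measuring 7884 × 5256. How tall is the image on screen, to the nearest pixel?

Since 2.390 > 1.500, the image is width-limited.
That makes the image 3298.74 px tall (7884 / 2.390).

3299 px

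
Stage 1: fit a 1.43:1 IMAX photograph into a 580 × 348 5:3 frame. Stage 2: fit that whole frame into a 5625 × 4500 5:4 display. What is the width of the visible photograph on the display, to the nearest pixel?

1.43:1 IMAX in 580×348: fills the height, so the photograph is 497.64 × 348.00.
5:3 in 5625×4500: fills the width, so the intermediate becomes 5625.00 × 3375.00 — a scale of ×9.6983.
So the photograph's width is 497.64 × 9.6983 ≈ 4826.25.

4826 px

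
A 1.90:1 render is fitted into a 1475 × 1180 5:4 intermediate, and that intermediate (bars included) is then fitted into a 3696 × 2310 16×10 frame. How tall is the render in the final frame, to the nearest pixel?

1520 px

First fit — 1.90:1 into 1475×1180 spans the width: 1475.00 × 776.32.
The 5:4 canvas is height-limited in 3696×2310, giving 2887.50 × 2310.00; scale factor 1.9576.
Applying the same ×1.9576: 776.32 → 1519.74.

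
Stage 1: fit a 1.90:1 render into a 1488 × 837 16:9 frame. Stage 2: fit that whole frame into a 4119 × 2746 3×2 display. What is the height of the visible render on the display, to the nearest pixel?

First fit — 1.90:1 into 1488×837 spans the width: 1488.00 × 783.16.
Second fit — the 16:9 canvas into 4119×2746 spans the width: 4119.00 × 2316.94 (×2.7681 from 1488×837).
The render scales with it: height 783.16 × 2.7681 ≈ 2167.89.

2168 px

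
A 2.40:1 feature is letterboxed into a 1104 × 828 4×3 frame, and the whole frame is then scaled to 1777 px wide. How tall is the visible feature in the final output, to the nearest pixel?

740 px

Fitted into 1104×828, the feature spans the width; its height is 1104 / 2.400 ≈ 460.00 px.
Resizing to 1777 px wide multiplies everything by 1.6096: 460.00 → 740.42 px.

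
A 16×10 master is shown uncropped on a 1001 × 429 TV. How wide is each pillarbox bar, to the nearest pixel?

157 px

Since 1.600 < 2.333, the master is height-limited.
That makes the image 686.40 px wide (429 × 16/10).
Black = 1001 − 686.40 = 314.60 px, or 157.30 per bar.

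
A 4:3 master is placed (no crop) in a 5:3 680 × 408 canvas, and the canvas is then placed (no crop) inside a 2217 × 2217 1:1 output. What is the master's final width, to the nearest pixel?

1774 px

4:3 in 680×408: fills the height, so the master is 544.00 × 408.00.
The 5:3 canvas is width-limited in 2217×2217, giving 2217.00 × 1330.20; scale factor 3.2603.
The master scales with it: width 544.00 × 3.2603 ≈ 1773.60.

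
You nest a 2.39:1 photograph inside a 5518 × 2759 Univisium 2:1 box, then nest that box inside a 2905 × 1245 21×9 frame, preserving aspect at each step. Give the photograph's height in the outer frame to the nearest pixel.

1042 px

Inside the 5518×2759 canvas the photograph is width-limited at 5518.00 × 2308.79.
The Univisium 2:1 canvas is height-limited in 2905×1245, giving 2490.00 × 1245.00; scale factor 0.4513.
The photograph scales with it: height 2308.79 × 0.4513 ≈ 1041.84.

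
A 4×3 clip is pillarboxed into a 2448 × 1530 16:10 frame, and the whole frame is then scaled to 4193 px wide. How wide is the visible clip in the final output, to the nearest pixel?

3494 px

In the 2448×1530 frame the clip fills the height: width = 1530 × 4/3 ≈ 2040.00 px.
Resizing to 4193 px wide multiplies everything by 1.7128: 2040.00 → 3494.17 px.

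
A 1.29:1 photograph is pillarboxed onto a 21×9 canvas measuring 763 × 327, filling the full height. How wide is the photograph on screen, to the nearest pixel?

422 px

The photograph is 327 × 1.290 ≈ 421.83 px wide.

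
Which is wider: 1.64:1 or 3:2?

1.64 and 3:2 = 1.5; 1.64 > 1.5.

1.64:1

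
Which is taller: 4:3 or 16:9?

4:3

4:3 = 1.333 and 16:9 = 1.778; 1.778 > 1.333. The smaller width-to-height ratio is the taller frame.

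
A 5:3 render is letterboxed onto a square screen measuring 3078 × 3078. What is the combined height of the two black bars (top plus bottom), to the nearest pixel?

1231 px

Since 1.667 > 1.000, the render is width-limited.
The render is 3078 × 3/5 ≈ 1846.80 px tall.
Leftover height: 3078 − 1846.80 = 1231.20 px.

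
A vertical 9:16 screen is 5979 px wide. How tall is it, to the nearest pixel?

10629 px

5979 / 9 × 16 = 10629.33.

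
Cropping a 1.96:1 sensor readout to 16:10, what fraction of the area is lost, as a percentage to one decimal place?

The height stays; only width is cut (since 16:10 is narrower than 1.96:1).
Area ratio = (1.600)/(1.960) = 81.63%; the remaining 18.37% is cropped out.

18.4%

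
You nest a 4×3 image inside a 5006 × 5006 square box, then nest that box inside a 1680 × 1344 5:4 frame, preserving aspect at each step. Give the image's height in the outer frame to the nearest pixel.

First fit — 4×3 into 5006×5006 spans the width: 5006.00 × 3754.50.
Second fit — the square canvas into 1680×1344 spans the height: 1344.00 × 1344.00 (×0.2685 from 5006×5006).
Applying the same ×0.2685: 3754.50 → 1008.00.

1008 px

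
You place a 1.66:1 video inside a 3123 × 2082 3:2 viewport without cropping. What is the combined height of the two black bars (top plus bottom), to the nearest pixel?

1.66:1 is wider than 3:2, so it spans the full width.
That makes the image 1881.33 px tall (3123 / 1.660).
Leftover height: 2082 − 1881.33 = 200.67 px.

201 px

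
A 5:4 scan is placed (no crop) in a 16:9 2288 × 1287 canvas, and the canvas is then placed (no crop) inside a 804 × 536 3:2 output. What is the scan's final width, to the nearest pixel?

Inside the 2288×1287 canvas the scan is height-limited at 1608.75 × 1287.00.
16:9 in 804×536: fills the width, so the intermediate becomes 804.00 × 452.25 — a scale of ×0.3514.
So the scan's width is 1608.75 × 0.3514 ≈ 565.31.

565 px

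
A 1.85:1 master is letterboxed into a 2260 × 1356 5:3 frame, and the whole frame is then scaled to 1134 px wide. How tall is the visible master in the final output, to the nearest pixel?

In the 2260×1356 frame the master fills the width: height = 2260 / 1.850 ≈ 1221.62 px.
Scaling 2260 → 1134 is ×0.5018, so the height becomes 1221.62 × 0.5018 ≈ 612.97 px.

613 px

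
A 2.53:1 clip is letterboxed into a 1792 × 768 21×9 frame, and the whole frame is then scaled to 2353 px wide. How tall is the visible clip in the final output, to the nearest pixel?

In the 1792×768 frame the clip fills the width: height = 1792 / 2.530 ≈ 708.30 px.
The frame scales by 2353/1792 = 1.3131; 708.30 × 1.3131 ≈ 930.04 px.

930 px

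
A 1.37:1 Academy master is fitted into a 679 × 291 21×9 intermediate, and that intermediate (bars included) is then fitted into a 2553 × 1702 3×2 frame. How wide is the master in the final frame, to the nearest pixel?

1499 px

1.37:1 Academy in 679×291: fills the height, so the master is 398.67 × 291.00.
21×9 in 2553×1702: fills the width, so the intermediate becomes 2553.00 × 1094.14 — a scale of ×3.7599.
The master scales with it: width 398.67 × 3.7599 ≈ 1498.98.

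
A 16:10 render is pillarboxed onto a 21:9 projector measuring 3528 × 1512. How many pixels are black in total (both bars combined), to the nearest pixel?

1676506 pixels

16:10 is narrower than 21:9, so it spans the full height.
Content width = 1512 × 16/10 ≈ 2419.2000 px.
Black = 3528 − 2419.2000 = 1108.8000 px.
Across the 1512-px span: 1108.8000 × 1512 ≈ 1676506 px.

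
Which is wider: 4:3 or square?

4:3 = 1.333 and square = 1; 1.333 > 1.

4:3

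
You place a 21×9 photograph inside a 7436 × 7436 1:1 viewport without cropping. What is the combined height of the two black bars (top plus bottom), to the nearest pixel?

4249 px

21×9 is wider than 1:1, so it spans the full width.
The photograph is 7436 × 9/21 ≈ 3186.86 px tall.
7436 − 3186.86 = 4249.14 px of bars.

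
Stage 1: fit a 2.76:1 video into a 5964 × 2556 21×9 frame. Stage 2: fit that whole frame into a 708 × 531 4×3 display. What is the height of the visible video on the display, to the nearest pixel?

First fit — 2.76:1 into 5964×2556 spans the width: 5964.00 × 2160.87.
21×9 in 708×531: fills the width, so the intermediate becomes 708.00 × 303.43 — a scale of ×0.1187.
The video scales with it: height 2160.87 × 0.1187 ≈ 256.52.

257 px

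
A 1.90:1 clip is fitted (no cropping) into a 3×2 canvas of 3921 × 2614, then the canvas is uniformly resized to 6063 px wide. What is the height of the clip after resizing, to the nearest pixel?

In the 3921×2614 frame the clip fills the width: height = 3921 / 1.900 ≈ 2063.68 px.
Resizing to 6063 px wide multiplies everything by 1.5463: 2063.68 → 3191.05 px.

3191 px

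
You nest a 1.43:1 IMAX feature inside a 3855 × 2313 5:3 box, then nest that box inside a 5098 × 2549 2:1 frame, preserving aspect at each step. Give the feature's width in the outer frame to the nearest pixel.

3645 px

1.43:1 IMAX in 3855×2313: fills the height, so the feature is 3307.59 × 2313.00.
5:3 in 5098×2549: fills the height, so the intermediate becomes 4248.33 × 2549.00 — a scale of ×1.1020.
Applying the same ×1.1020: 3307.59 → 3645.07.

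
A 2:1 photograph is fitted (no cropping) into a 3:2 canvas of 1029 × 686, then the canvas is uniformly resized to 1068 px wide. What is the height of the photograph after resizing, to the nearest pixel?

In the 1029×686 frame the photograph fills the width: height = 1029 × 1/2 ≈ 514.50 px.
Scaling 1029 → 1068 is ×1.0379, so the height becomes 514.50 × 1.0379 ≈ 534.00 px.

534 px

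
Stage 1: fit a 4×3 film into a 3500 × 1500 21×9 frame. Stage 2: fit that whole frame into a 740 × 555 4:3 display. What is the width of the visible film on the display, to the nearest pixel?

4×3 in 3500×1500: fills the height, so the film is 2000.00 × 1500.00.
Second fit — the 21×9 canvas into 740×555 spans the width: 740.00 × 317.14 (×0.2114 from 3500×1500).
So the film's width is 2000.00 × 0.2114 ≈ 422.86.

423 px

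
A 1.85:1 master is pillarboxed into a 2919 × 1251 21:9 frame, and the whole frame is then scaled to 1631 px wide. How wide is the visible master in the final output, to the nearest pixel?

1293 px

In the 2919×1251 frame the master fills the height: width = 1251 × 1.850 ≈ 2314.35 px.
The frame scales by 1631/2919 = 0.5588; 2314.35 × 0.5588 ≈ 1293.15 px.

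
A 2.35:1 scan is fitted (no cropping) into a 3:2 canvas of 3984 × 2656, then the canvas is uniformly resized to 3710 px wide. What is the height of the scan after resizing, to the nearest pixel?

Fitted into 3984×2656, the scan spans the width; its height is 3984 / 2.350 ≈ 1695.32 px.
Resizing to 3710 px wide multiplies everything by 0.9312: 1695.32 → 1578.72 px.

1579 px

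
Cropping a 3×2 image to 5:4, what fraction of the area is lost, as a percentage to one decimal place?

16.7%

Going from 3×2 to 5:4 means cutting width while keeping height.
Fraction kept = (1.250)/(1.500) ≈ 83.33%, so 16.67% is lost.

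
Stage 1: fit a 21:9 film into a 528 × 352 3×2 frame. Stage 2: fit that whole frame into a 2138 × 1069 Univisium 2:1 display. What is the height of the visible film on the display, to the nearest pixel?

687 px

21:9 in 528×352: fills the width, so the film is 528.00 × 226.29.
3×2 in 2138×1069: fills the height, so the intermediate becomes 1603.50 × 1069.00 — a scale of ×3.0369.
The film scales with it: height 226.29 × 3.0369 ≈ 687.21.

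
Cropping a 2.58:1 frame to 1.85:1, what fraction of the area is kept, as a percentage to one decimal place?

71.7%

1.85:1 is narrower than 2.58:1, so the crop keeps the full height and trims the width.
Area ratio = (1.850)/(2.580) = 71.71% retained.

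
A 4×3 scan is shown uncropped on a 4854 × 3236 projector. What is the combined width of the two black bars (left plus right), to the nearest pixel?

539 px

4×3 (1.333) < 3×2 (1.500), so the scan fills the height.
That makes the image 4314.67 px wide (3236 × 4/3).
4854 − 4314.67 = 539.33 px of bars.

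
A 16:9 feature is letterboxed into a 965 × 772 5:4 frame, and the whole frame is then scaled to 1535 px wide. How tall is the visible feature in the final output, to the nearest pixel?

In the 965×772 frame the feature fills the width: height = 965 × 9/16 ≈ 542.81 px.
Scaling 965 → 1535 is ×1.5907, so the height becomes 542.81 × 1.5907 ≈ 863.44 px.

863 px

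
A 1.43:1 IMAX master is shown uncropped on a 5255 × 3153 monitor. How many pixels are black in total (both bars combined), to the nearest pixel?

1.43:1 IMAX is narrower than 5:3, so it spans the full height.
Content width = 3153 × 1.430 ≈ 4508.7900 px.
Black = 5255 − 4508.7900 = 746.2100 px.
Bar area = 746.2100 × 3153 ≈ 2352800 px.

2352800 pixels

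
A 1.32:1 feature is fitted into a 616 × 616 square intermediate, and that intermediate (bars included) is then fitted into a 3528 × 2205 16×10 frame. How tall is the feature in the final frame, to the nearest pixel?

First fit — 1.32:1 into 616×616 spans the width: 616.00 × 466.67.
Second fit — the square canvas into 3528×2205 spans the height: 2205.00 × 2205.00 (×3.5795 from 616×616).
Applying the same ×3.5795: 466.67 → 1670.45.

1670 px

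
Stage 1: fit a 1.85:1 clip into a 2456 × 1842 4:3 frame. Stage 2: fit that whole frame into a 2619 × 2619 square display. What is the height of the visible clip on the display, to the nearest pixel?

1416 px

1.85:1 in 2456×1842: fills the width, so the clip is 2456.00 × 1327.57.
The 4:3 canvas is width-limited in 2619×2619, giving 2619.00 × 1964.25; scale factor 1.0664.
So the clip's height is 1327.57 × 1.0664 ≈ 1415.68.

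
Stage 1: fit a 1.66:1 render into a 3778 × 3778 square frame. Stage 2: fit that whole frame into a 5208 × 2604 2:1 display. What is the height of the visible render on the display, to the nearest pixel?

1569 px

1.66:1 in 3778×3778: fills the width, so the render is 3778.00 × 2275.90.
The square canvas is height-limited in 5208×2604, giving 2604.00 × 2604.00; scale factor 0.6893.
So the render's height is 2275.90 × 0.6893 ≈ 1568.67.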